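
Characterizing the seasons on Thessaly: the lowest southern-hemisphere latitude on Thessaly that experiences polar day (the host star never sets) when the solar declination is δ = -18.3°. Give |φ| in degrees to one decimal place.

|φ| = 71.7°

Polar day requires cos H₀ = −tan φ tan δ ≤ −1, i.e. tan φ tan δ ≥ 1.
The boundary is |tan φ| · |tan δ| = 1, so |φ| = 90° − |δ| = 90° − 18.3° = 71.7° in the southern hemisphere.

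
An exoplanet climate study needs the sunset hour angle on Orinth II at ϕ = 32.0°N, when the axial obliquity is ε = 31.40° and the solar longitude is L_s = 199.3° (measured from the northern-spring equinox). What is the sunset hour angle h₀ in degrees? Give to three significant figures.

h₀ = 83.7°

Solar declination: sin δ = sin ε · sin L_s = sin 31.40° × sin 199.3° = -0.17220, so δ = -9.916°.
cos h₀ = −tan ϕ · tan δ = −tan(+32.0°) × tan(-9.916°) = 0.1092, so h₀ = 1.4613 rad = 83.73°.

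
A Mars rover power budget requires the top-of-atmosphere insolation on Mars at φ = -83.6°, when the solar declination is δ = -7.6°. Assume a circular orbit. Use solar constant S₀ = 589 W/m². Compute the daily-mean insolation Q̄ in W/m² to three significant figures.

cos H₀ = −tan(-83.6°) tan(-7.600°) = -1.1895 ≤ −1 ⇒ polar day, H₀ = π.
Bracket: H₀ sin φ sin δ + cos φ cos δ sin H₀ = 3.1416×-0.99377×-0.13226 + 0.11147×0.99122×0.00000 = 0.412919 + 0.000000 = 0.412919.
Q̄ = (S₀/π) × [bracket] = (589/π) × 0.412919 = 77.42 W/m².

Q̄ ≈ 77.4 W/m²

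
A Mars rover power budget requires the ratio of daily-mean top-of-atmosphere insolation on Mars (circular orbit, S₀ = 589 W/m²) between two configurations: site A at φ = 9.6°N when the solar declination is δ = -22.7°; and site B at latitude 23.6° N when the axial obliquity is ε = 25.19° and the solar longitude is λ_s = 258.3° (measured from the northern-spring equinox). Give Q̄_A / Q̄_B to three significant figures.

Q̄_A / Q̄_B ≈ 1.38

— Configuration A (φ=+9.6°):
cos H₀ = −tan(+9.6°) tan(-22.700°) = 0.0708, H₀ = 1.5000 rad.
Bracket: H₀ sin φ sin δ + cos φ cos δ sin H₀ = 1.5000×0.16677×-0.38591 + 0.98600×0.92254×0.99749 = -0.096537 + 0.907341 = 0.810804.
Q̄ = (S₀/π) × [bracket] = (589/π) × 0.810804 = 152.01 W/m².
— Configuration B (φ=+23.6°):
Solar declination: sin δ = sin ε · sin λ_s = sin 25.19° × sin 258.3° = -0.41678, so δ = -24.631°.
cos H₀ = −tan(+23.6°) tan(-24.631°) = 0.2003, H₀ = 1.3691 rad.
Bracket: H₀ sin φ sin δ + cos φ cos δ sin H₀ = 1.3691×0.40035×-0.41678 + 0.91636×0.90901×0.97973 = -0.228445 + 0.816096 = 0.587651.
Q̄ = (S₀/π) × [bracket] = (589/π) × 0.587651 = 110.18 W/m².
Ratio Q̄_A / Q̄_B = 152.01 / 110.18 = 1.380.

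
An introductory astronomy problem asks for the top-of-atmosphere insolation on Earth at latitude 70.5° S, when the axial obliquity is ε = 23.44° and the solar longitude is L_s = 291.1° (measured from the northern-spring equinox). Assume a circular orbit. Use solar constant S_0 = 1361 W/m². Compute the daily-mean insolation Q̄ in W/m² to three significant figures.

Solar declination: sin δ = sin ε · sin L_s = sin 23.44° × sin 291.1° = -0.37112, so δ = -21.785°.
cos h₀ = −tan(-70.5°) tan(-21.785°) = -1.1286 ≤ −1 ⇒ polar day, h₀ = π.
Bracket: h₀ sin ϕ sin δ + cos ϕ cos δ sin h₀ = 3.1416×-0.94264×-0.37112 + 0.33381×0.92859×0.00000 = 1.099034 + 0.000000 = 1.099034.
Q̄ = (S_0/π) × [bracket] = (1361/π) × 1.099034 = 476.1 W/m².

Q̄ ≈ 476 W/m²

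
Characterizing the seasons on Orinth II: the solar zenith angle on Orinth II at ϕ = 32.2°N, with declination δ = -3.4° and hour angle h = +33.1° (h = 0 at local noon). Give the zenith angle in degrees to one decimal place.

θ_z = 47.5°

cos θ_z = sin ϕ sin δ + cos ϕ cos δ cos h = -0.031603 + 0.707624 = 0.676021.
θ_z = arccos(0.676021) = 47.5°.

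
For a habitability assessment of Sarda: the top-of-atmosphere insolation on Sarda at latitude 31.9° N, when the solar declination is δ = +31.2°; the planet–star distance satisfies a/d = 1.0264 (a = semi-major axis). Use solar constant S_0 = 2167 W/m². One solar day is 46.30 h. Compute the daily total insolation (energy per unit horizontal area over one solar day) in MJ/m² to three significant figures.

cos h₀ = −tan(+31.9°) tan(+31.200°) = -0.3770, h₀ = 1.9573 rad.
Bracket: h₀ sin ϕ sin δ + cos ϕ cos δ sin h₀ = 1.9573×0.52844×0.51803 + 0.84897×0.85536×0.92623 = 0.535807 + 0.672605 = 1.208412.
Inverse-square distance factor (a/d)² = 1.0264² = 1.053497.
Q̄ = (S_0/π) × 1.053497 × [bracket] = (2167/π) × 1.053497 × 1.208412 = 878.13 W/m².
Daily total = Q̄ × 46.30 h × 3600 s/h = 878.13 × 46.30 × 3600 / 10⁶ = 146.4 MJ/m².

146 MJ/m²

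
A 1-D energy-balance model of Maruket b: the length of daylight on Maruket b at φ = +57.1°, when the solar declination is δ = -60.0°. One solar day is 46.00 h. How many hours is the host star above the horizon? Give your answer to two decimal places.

0.00 h

cos H₀ = −tan φ · tan δ = 2.6773 ≥ 1, so the host star never rises (polar night) and H₀ = 0.
Daylight = 2H₀/(2π) × 46.00 h = (0.0000/π) × 46.00 = 0.00 h.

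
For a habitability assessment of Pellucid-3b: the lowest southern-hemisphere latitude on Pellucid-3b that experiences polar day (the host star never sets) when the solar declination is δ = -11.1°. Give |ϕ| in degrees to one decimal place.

|ϕ| = 78.9°

Polar day requires cos h₀ = −tan ϕ tan δ ≤ −1, i.e. tan ϕ tan δ ≥ 1.
The boundary is |tan ϕ| · |tan δ| = 1, so |ϕ| = 90° − |δ| = 90° − 11.1° = 78.9° in the southern hemisphere.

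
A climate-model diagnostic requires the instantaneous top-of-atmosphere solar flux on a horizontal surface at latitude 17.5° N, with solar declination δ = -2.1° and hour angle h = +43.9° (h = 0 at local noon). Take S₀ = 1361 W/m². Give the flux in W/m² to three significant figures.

cos θ_z = sin φ sin δ + cos φ cos δ cos h = -0.011019 + 0.686740 = 0.675721.
Flux = S₀ · cos θ_z = 1361 × 0.675721 = 919.7 W/m².

920 W/m²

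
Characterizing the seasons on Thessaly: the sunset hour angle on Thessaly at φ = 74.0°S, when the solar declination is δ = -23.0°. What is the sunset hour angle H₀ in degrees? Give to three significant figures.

Sunrise equation: cos H₀ = −tan φ · tan δ = -1.4803 ≤ −1, so the host star never sets (polar day) and H₀ = π.

H₀ = 180°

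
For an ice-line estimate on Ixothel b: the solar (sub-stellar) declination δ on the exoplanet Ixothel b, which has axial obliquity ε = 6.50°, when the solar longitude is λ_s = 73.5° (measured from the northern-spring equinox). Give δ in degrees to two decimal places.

δ = +6.23°

sin δ = sin ε · sin λ_s = sin 6.50° × sin 73.5° = 0.108541.
δ = arcsin(0.108541) = +6.23°.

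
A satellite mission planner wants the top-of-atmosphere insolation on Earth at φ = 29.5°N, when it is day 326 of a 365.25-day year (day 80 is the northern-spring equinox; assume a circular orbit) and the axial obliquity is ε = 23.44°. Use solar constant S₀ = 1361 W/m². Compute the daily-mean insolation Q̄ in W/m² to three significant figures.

Solar longitude: λ_s = 360° × (326 − 80)/365.25 = 242.464°.
sin δ = sin 23.44° × sin 242.464° = -0.35273, so δ = -20.654°.
cos H₀ = −tan(+29.5°) tan(-20.654°) = 0.2133, H₀ = 1.3559 rad.
Bracket: H₀ sin φ sin δ + cos φ cos δ sin H₀ = 1.3559×0.49242×-0.35273 + 0.87036×0.93573×0.97699 = -0.235508 + 0.795682 = 0.560174.
Q̄ = (S₀/π) × [bracket] = (1361/π) × 0.560174 = 242.7 W/m².

Q̄ ≈ 243 W/m²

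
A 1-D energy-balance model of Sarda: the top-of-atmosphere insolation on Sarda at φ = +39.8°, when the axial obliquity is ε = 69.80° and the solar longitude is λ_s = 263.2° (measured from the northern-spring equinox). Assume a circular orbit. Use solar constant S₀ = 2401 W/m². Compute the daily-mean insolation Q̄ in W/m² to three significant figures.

Q̄ ≈ 0.00 W/m²

Solar declination: sin δ = sin ε · sin λ_s = sin 69.80° × sin 263.2° = -0.93189, so δ = -68.732°.
cos H₀ = −tan(+39.8°) tan(-68.732°) = 2.1405 ≥ 1 ⇒ polar night, H₀ = 0 and Q̄ = 0.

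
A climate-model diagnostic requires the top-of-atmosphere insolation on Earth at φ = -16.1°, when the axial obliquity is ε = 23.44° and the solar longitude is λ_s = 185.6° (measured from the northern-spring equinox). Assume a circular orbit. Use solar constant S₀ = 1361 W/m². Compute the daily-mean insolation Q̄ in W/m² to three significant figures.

Solar declination: sin δ = sin ε · sin λ_s = sin 23.44° × sin 185.6° = -0.03882, so δ = -2.225°.
cos H₀ = −tan(-16.1°) tan(-2.225°) = -0.0112, H₀ = 1.5820 rad.
Bracket: H₀ sin φ sin δ + cos φ cos δ sin H₀ = 1.5820×-0.27731×-0.03882 + 0.96078×0.99925×0.99994 = 0.017031 + 0.960002 = 0.977033.
Q̄ = (S₀/π) × [bracket] = (1361/π) × 0.977033 = 423.3 W/m².

Q̄ ≈ 423 W/m²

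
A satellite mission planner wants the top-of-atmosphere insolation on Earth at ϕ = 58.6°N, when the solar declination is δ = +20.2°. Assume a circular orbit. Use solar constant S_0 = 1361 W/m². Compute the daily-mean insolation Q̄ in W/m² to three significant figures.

cos h₀ = −tan(+58.6°) tan(+20.200°) = -0.6028, h₀ = 2.2178 rad.
Bracket: h₀ sin ϕ sin δ + cos ϕ cos δ sin h₀ = 2.2178×0.85355×0.34530 + 0.52101×0.93849×0.79792 = 0.653654 + 0.390153 = 1.043807.
Q̄ = (S_0/π) × [bracket] = (1361/π) × 1.043807 = 452.2 W/m².

Q̄ ≈ 452 W/m²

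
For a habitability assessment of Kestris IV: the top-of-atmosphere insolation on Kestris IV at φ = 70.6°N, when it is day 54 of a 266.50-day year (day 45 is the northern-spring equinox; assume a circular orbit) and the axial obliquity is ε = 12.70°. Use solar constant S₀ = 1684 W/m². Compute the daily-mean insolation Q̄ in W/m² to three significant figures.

Solar longitude: λ_s = 360° × (54 − 45)/266.50 = 12.158°.
sin δ = sin 12.70° × sin 12.158° = 0.04630, so δ = +2.654°.
cos H₀ = −tan(+70.6°) tan(+2.654°) = -0.1316, H₀ = 1.7028 rad.
Bracket: H₀ sin φ sin δ + cos φ cos δ sin H₀ = 1.7028×0.94322×0.04630 + 0.33216×0.99893×0.99130 = 0.074363 + 0.328918 = 0.403281.
Q̄ = (S₀/π) × [bracket] = (1684/π) × 0.403281 = 216.2 W/m².

Q̄ ≈ 216 W/m²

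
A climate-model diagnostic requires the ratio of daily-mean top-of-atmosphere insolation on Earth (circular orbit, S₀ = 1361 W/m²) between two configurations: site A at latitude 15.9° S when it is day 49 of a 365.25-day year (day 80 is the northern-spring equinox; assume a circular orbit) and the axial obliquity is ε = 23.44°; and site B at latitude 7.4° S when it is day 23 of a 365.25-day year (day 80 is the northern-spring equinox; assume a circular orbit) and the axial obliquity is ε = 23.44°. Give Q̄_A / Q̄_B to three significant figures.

Q̄_A / Q̄_B ≈ 1.03

— Configuration A (φ=-15.9°):
Solar longitude: λ_s = 360° × (49 − 80)/365.25 = -30.554°, i.e. -30.554° + 360° = 329.446°.
sin δ = sin 23.44° × sin 329.446° = -0.20222, so δ = -11.667°.
cos H₀ = −tan(-15.9°) tan(-11.667°) = -0.0588, H₀ = 1.6296 rad.
Bracket: H₀ sin φ sin δ + cos φ cos δ sin H₀ = 1.6296×-0.27396×-0.20222 + 0.96174×0.97934×0.99827 = 0.090280 + 0.940241 = 1.030521.
Q̄ = (S₀/π) × [bracket] = (1361/π) × 1.030521 = 446.44 W/m².
— Configuration B (φ=-7.4°):
Solar longitude: λ_s = 360° × (23 − 80)/365.25 = -56.181°, i.e. -56.181° + 360° = 303.819°.
sin δ = sin 23.44° × sin 303.819° = -0.33048, so δ = -19.298°.
cos H₀ = −tan(-7.4°) tan(-19.298°) = -0.0455, H₀ = 1.6163 rad.
Bracket: H₀ sin φ sin δ + cos φ cos δ sin H₀ = 1.6163×-0.12880×-0.33048 + 0.99167×0.94381×0.99897 = 0.068799 + 0.934984 = 1.003783.
Q̄ = (S₀/π) × [bracket] = (1361/π) × 1.003783 = 434.86 W/m².
Ratio Q̄_A / Q̄_B = 446.44 / 434.86 = 1.027.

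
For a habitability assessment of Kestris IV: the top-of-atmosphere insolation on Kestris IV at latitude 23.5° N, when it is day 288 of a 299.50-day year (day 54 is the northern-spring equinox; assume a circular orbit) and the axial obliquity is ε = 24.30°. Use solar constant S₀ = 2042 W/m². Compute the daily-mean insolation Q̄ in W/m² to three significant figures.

Q̄ ≈ 391 W/m²

Solar longitude: λ_s = 360° × (288 − 54)/299.50 = 281.269°.
sin δ = sin 24.30° × sin 281.269° = -0.40358, so δ = -23.802°.
cos H₀ = −tan(+23.5°) tan(-23.802°) = 0.1918, H₀ = 1.3778 rad.
Bracket: H₀ sin φ sin δ + cos φ cos δ sin H₀ = 1.3778×0.39875×-0.40358 + 0.91706×0.91494×0.98143 = -0.221726 + 0.823474 = 0.601748.
Q̄ = (S₀/π) × [bracket] = (2042/π) × 0.601748 = 391.1 W/m².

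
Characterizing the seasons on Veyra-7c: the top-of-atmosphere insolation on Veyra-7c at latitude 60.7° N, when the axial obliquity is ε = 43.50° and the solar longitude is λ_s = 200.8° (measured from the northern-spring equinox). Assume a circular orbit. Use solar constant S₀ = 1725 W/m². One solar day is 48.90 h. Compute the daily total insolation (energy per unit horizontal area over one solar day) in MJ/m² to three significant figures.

Solar declination: sin δ = sin ε · sin λ_s = sin 43.50° × sin 200.8° = -0.24444, so δ = -14.149°.
cos H₀ = −tan(+60.7°) tan(-14.149°) = 0.4492, H₀ = 1.1049 rad.
Bracket: H₀ sin φ sin δ + cos φ cos δ sin H₀ = 1.1049×0.87207×-0.24444 + 0.48938×0.96966×0.89342 = -0.235530 + 0.423957 = 0.188427.
Q̄ = (S₀/π) × [bracket] = (1725/π) × 0.188427 = 103.46 W/m².
Daily total = Q̄ × 48.90 h × 3600 s/h = 103.46 × 48.90 × 3600 / 10⁶ = 18.21 MJ/m².

18.2 MJ/m²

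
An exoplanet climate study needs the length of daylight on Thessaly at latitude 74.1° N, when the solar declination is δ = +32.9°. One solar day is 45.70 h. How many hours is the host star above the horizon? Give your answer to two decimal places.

45.70 h

Sunrise equation: cos H₀ = −tan φ · tan δ = -2.2711 ≤ −1, so the host star never sets (polar day) and H₀ = π.
Daylight = 2H₀/(2π) × 45.70 h = (3.1416/π) × 45.70 = 45.70 h.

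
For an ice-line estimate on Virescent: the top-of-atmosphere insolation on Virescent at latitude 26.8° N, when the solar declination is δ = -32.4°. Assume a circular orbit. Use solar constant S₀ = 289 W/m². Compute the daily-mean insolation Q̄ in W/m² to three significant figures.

cos H₀ = −tan(+26.8°) tan(-32.400°) = 0.3206, H₀ = 1.2445 rad.
Bracket: H₀ sin φ sin δ + cos φ cos δ sin H₀ = 1.2445×0.45088×-0.53583 + 0.89259×0.84433×0.94723 = -0.300665 + 0.713871 = 0.413206.
Q̄ = (S₀/π) × [bracket] = (289/π) × 0.413206 = 38.01 W/m².

Q̄ ≈ 38.0 W/m²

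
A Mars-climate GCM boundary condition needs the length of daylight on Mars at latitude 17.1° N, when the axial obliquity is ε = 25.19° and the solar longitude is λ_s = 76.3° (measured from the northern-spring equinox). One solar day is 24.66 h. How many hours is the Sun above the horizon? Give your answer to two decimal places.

13.43 h

Solar declination: sin δ = sin ε · sin λ_s = sin 25.19° × sin 76.3° = 0.41351, so δ = +24.426°.
cos H₀ = −tan φ · tan δ = −tan(+17.1°) × tan(+24.426°) = -0.1397, so H₀ = 1.7110 rad = 98.03°.
Daylight = 2H₀/(2π) × 24.66 h = (1.7110/π) × 24.66 = 13.43 h.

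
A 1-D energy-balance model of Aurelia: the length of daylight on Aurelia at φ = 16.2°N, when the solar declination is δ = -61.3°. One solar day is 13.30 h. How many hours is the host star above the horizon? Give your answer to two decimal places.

cos H₀ = −tan φ · tan δ = −tan(+16.2°) × tan(-61.300°) = 0.5307, so H₀ = 1.0114 rad = 57.95°.
Daylight = 2H₀/(2π) × 13.30 h = (1.0114/π) × 13.30 = 4.28 h.

4.28 h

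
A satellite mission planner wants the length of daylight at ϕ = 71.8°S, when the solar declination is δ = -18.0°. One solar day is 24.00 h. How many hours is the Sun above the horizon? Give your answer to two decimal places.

22.83 h

cos h₀ = −tan ϕ · tan δ = −tan(-71.8°) × tan(-18.000°) = -0.9882, so h₀ = 2.9881 rad = 171.21°.
Daylight = 2h₀/(2π) × 24.00 h = (2.9881/π) × 24.00 = 22.83 h.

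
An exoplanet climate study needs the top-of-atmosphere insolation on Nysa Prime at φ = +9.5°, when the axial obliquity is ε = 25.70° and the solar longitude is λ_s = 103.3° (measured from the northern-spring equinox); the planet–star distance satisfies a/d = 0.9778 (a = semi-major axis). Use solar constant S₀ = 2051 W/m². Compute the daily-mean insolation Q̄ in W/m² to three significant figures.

Solar declination: sin δ = sin ε · sin λ_s = sin 25.70° × sin 103.3° = 0.42203, so δ = +24.963°.
cos H₀ = −tan(+9.5°) tan(+24.963°) = -0.0779, H₀ = 1.6488 rad.
Bracket: H₀ sin φ sin δ + cos φ cos δ sin H₀ = 1.6488×0.16505×0.42203 + 0.98629×0.90658×0.99696 = 0.114849 + 0.891433 = 1.006282.
Inverse-square distance factor (a/d)² = 0.9778² = 0.956093.
Q̄ = (S₀/π) × 0.956093 × [bracket] = (2051/π) × 0.956093 × 1.006282 = 628.1 W/m².

Q̄ ≈ 628 W/m²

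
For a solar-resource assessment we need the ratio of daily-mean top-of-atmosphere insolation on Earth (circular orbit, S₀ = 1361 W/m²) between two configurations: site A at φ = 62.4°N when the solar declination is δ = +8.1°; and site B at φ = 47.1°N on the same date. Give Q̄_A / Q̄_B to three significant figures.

— Configuration A (φ=+62.4°):
cos H₀ = −tan(+62.4°) tan(+8.100°) = -0.2722, H₀ = 1.8465 rad.
Bracket: H₀ sin φ sin δ + cos φ cos δ sin H₀ = 1.8465×0.88620×0.14090 + 0.46330×0.99002×0.96223 = 0.230564 + 0.441352 = 0.671916.
Q̄ = (S₀/π) × [bracket] = (1361/π) × 0.671916 = 291.09 W/m².
— Configuration B (φ=+47.1°):
cos H₀ = −tan(+47.1°) tan(+8.100°) = -0.1532, H₀ = 1.7246 rad.
Bracket: H₀ sin φ sin δ + cos φ cos δ sin H₀ = 1.7246×0.73254×0.14090 + 0.68072×0.99002×0.98820 = 0.178004 + 0.665974 = 0.843978.
Q̄ = (S₀/π) × [bracket] = (1361/π) × 0.843978 = 365.63 W/m².
Ratio Q̄_A / Q̄_B = 291.09 / 365.63 = 0.7961.

Q̄_A / Q̄_B ≈ 0.796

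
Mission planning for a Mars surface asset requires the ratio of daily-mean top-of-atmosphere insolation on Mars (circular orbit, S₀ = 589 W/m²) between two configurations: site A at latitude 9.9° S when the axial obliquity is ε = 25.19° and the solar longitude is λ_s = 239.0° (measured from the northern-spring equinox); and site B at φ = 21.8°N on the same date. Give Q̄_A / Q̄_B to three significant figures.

Q̄_A / Q̄_B ≈ 1.54

— Configuration A (φ=-9.9°):
Solar declination: sin δ = sin ε · sin λ_s = sin 25.19° × sin 239.0° = -0.36483, so δ = -21.397°.
cos H₀ = −tan(-9.9°) tan(-21.397°) = -0.0684, H₀ = 1.6392 rad.
Bracket: H₀ sin φ sin δ + cos φ cos δ sin H₀ = 1.6392×-0.17193×-0.36483 + 0.98511×0.93107×0.99766 = 0.102819 + 0.915060 = 1.017879.
Q̄ = (S₀/π) × [bracket] = (589/π) × 1.017879 = 190.84 W/m².
— Configuration B (φ=+21.8°):
cos H₀ = −tan(+21.8°) tan(-21.397°) = 0.1567, H₀ = 1.4134 rad.
Bracket: H₀ sin φ sin δ + cos φ cos δ sin H₀ = 1.4134×0.37137×-0.36483 + 0.92849×0.93107×0.98764 = -0.191497 + 0.853804 = 0.662307.
Q̄ = (S₀/π) × [bracket] = (589/π) × 0.662307 = 124.17 W/m².
Ratio Q̄_A / Q̄_B = 190.84 / 124.17 = 1.537.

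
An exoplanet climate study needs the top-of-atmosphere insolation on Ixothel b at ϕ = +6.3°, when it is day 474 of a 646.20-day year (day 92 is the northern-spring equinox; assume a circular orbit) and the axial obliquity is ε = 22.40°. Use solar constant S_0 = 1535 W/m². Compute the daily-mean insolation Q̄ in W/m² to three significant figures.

Solar longitude: L_s = 360° × (474 − 92)/646.20 = 212.813°.
sin δ = sin 22.40° × sin 212.813° = -0.20650, so δ = -11.918°.
cos h₀ = −tan(+6.3°) tan(-11.918°) = 0.0233, h₀ = 1.5475 rad.
Bracket: h₀ sin ϕ sin δ + cos ϕ cos δ sin h₀ = 1.5475×0.10973×-0.20650 + 0.99396×0.97845×0.99973 = -0.035065 + 0.972278 = 0.937213.
Q̄ = (S_0/π) × [bracket] = (1535/π) × 0.937213 = 457.9 W/m².

Q̄ ≈ 458 W/m²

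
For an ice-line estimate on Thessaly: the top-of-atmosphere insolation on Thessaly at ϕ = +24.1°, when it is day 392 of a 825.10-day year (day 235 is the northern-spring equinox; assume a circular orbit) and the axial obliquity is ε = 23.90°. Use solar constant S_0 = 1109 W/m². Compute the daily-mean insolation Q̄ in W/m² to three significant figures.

Solar longitude: L_s = 360° × (392 − 235)/825.10 = 68.501°.
sin δ = sin 23.90° × sin 68.501° = 0.37695, so δ = +22.145°.
cos h₀ = −tan(+24.1°) tan(+22.145°) = -0.1820, h₀ = 1.7539 rad.
Bracket: h₀ sin ϕ sin δ + cos ϕ cos δ sin h₀ = 1.7539×0.40833×0.37695 + 0.91283×0.92623×0.98329 = 0.269960 + 0.831362 = 1.101322.
Q̄ = (S_0/π) × [bracket] = (1109/π) × 1.101322 = 388.8 W/m².

Q̄ ≈ 389 W/m²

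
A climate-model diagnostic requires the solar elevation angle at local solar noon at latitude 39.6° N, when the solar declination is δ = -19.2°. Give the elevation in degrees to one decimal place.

31.2°

At local noon the hour angle is zero, so the zenith angle equals |ϕ − δ| = |+39.6° − (-19.200°)| = 58.800°.
Elevation = 90° − 58.800° = 31.2°.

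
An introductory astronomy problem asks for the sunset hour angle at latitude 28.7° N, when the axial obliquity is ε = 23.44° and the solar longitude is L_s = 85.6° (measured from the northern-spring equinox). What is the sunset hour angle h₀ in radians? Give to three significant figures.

Solar declination: sin δ = sin ε · sin L_s = sin 23.44° × sin 85.6° = 0.39662, so δ = +23.367°.
cos h₀ = −tan ϕ · tan δ = −tan(+28.7°) × tan(+23.367°) = -0.2365, so h₀ = 1.8096 rad = 103.68°.

h₀ = 1.81 rad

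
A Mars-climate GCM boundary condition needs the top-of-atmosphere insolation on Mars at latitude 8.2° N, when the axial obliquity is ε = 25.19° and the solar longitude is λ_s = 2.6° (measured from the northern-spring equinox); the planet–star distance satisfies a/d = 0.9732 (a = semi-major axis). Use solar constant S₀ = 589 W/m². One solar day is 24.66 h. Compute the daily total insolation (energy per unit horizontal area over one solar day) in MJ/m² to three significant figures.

15.7 MJ/m²

Solar declination: sin δ = sin ε · sin λ_s = sin 25.19° × sin 2.6° = 0.01931, so δ = +1.106°.
cos H₀ = −tan(+8.2°) tan(+1.106°) = -0.0028, H₀ = 1.5736 rad.
Bracket: H₀ sin φ sin δ + cos φ cos δ sin H₀ = 1.5736×0.14263×0.01931 + 0.98978×0.99981×1.00000 = 0.004334 + 0.989592 = 0.993926.
Inverse-square distance factor (a/d)² = 0.9732² = 0.947118.
Q̄ = (S₀/π) × 0.947118 × [bracket] = (589/π) × 0.947118 × 0.993926 = 176.49 W/m².
Daily total = Q̄ × 24.66 h × 3600 s/h = 176.49 × 24.66 × 3600 / 10⁶ = 15.67 MJ/m².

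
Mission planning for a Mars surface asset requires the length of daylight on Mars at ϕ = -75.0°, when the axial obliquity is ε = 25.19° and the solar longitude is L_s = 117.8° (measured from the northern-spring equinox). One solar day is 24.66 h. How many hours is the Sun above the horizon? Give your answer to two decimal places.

Solar declination: sin δ = sin ε · sin L_s = sin 25.19° × sin 117.8° = 0.37650, so δ = +22.117°.
cos h₀ = −tan ϕ · tan δ = 1.5167 ≥ 1, so the Sun never rises (polar night) and h₀ = 0.
Daylight = 2h₀/(2π) × 24.66 h = (0.0000/π) × 24.66 = 0.00 h.

0.00 h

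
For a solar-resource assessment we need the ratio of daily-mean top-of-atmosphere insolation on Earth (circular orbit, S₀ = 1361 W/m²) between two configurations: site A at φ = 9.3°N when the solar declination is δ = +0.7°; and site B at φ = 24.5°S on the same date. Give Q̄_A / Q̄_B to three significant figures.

Q̄_A / Q̄_B ≈ 1.10

— Configuration A (φ=+9.3°):
cos H₀ = −tan(+9.3°) tan(+0.700°) = -0.0020, H₀ = 1.5728 rad.
Bracket: H₀ sin φ sin δ + cos φ cos δ sin H₀ = 1.5728×0.16160×0.01222 + 0.98686×0.99993×1.00000 = 0.003106 + 0.986791 = 0.989897.
Q̄ = (S₀/π) × [bracket] = (1361/π) × 0.989897 = 428.84 W/m².
— Configuration B (φ=-24.5°):
cos H₀ = −tan(-24.5°) tan(+0.700°) = 0.0056, H₀ = 1.5652 rad.
Bracket: H₀ sin φ sin δ + cos φ cos δ sin H₀ = 1.5652×-0.41469×0.01222 + 0.90996×0.99993×0.99998 = -0.007932 + 0.909878 = 0.901946.
Q̄ = (S₀/π) × [bracket] = (1361/π) × 0.901946 = 390.74 W/m².
Ratio Q̄_A / Q̄_B = 428.84 / 390.74 = 1.098.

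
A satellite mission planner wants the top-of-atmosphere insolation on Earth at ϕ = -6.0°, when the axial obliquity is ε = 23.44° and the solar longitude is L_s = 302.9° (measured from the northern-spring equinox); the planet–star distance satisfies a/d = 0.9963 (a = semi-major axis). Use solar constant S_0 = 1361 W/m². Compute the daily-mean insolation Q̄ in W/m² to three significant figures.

Solar declination: sin δ = sin ε · sin L_s = sin 23.44° × sin 302.9° = -0.33399, so δ = -19.511°.
cos h₀ = −tan(-6.0°) tan(-19.511°) = -0.0372, h₀ = 1.6080 rad.
Bracket: h₀ sin ϕ sin δ + cos ϕ cos δ sin h₀ = 1.6080×-0.10453×-0.33399 + 0.99452×0.94258×0.99931 = 0.056138 + 0.936768 = 0.992906.
Inverse-square distance factor (a/d)² = 0.9963² = 0.992614.
Q̄ = (S_0/π) × 0.992614 × [bracket] = (1361/π) × 0.992614 × 0.992906 = 427.0 W/m².

Q̄ ≈ 427 W/m²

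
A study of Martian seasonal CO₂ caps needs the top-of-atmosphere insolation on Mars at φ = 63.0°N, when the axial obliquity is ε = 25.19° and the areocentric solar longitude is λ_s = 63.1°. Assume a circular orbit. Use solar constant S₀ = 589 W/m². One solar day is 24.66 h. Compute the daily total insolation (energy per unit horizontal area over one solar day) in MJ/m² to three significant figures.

sin δ = sin 25.19° × sin 63.1° = 0.37957, so δ = +22.307°.
cos H₀ = −tan(+63.0°) tan(+22.307°) = -0.8052, H₀ = 2.5068 rad.
Bracket: H₀ sin φ sin δ + cos φ cos δ sin H₀ = 2.5068×0.89101×0.37957 + 0.45399×0.92516×0.59300 = 0.847801 + 0.249068 = 1.096869.
Q̄ = (S₀/π) × [bracket] = (589/π) × 1.096869 = 205.65 W/m².
Daily total = Q̄ × 24.66 h × 3600 s/h = 205.65 × 24.66 × 3600 / 10⁶ = 18.26 MJ/m².

18.3 MJ/m²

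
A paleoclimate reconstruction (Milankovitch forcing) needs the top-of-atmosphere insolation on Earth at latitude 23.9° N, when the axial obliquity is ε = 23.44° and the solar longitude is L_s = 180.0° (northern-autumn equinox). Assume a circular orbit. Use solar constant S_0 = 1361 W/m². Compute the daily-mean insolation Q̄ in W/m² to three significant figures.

Q̄ ≈ 396 W/m²

Solar declination: sin δ = sin ε · sin L_s = sin 23.44° × sin 180.0° = 0.00000, so δ = +0.000°.
cos h₀ = −tan(+23.9°) tan(+0.000°) = -0.0000, h₀ = 1.5708 rad.
Bracket: h₀ sin ϕ sin δ + cos ϕ cos δ sin h₀ = 1.5708×0.40514×0.00000 + 0.91425×1.00000×1.00000 = 0.000000 + 0.914250 = 0.914250.
Q̄ = (S_0/π) × [bracket] = (1361/π) × 0.914250 = 396.1 W/m².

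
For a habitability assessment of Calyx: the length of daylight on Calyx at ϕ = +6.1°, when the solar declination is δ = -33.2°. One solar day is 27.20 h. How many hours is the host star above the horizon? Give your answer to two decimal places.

12.99 h

cos h₀ = −tan ϕ · tan δ = −tan(+6.1°) × tan(-33.200°) = 0.0699, so h₀ = 1.5008 rad = 85.99°.
Daylight = 2h₀/(2π) × 27.20 h = (1.5008/π) × 27.20 = 12.99 h.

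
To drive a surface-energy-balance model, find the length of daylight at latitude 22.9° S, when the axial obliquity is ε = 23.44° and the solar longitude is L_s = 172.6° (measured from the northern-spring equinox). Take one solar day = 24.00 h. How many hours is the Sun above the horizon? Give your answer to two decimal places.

11.83 h

Solar declination: sin δ = sin ε · sin L_s = sin 23.44° × sin 172.6° = 0.05123, so δ = +2.937°.
cos h₀ = −tan ϕ · tan δ = −tan(-22.9°) × tan(+2.937°) = 0.0217, so h₀ = 1.5491 rad = 88.76°.
Daylight = 2h₀/(2π) × 24.00 h = (1.5491/π) × 24.00 = 11.83 h.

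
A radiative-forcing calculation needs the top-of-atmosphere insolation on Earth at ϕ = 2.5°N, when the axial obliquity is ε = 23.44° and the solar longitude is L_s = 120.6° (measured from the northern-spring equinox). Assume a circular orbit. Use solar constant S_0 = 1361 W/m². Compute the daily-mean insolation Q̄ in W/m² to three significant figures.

Solar declination: sin δ = sin ε · sin L_s = sin 23.44° × sin 120.6° = 0.34239, so δ = +20.023°.
cos h₀ = −tan(+2.5°) tan(+20.023°) = -0.0159, h₀ = 1.5867 rad.
Bracket: h₀ sin ϕ sin δ + cos ϕ cos δ sin h₀ = 1.5867×0.04362×0.34239 + 0.99905×0.93956×0.99987 = 0.023697 + 0.938545 = 0.962242.
Q̄ = (S_0/π) × [bracket] = (1361/π) × 0.962242 = 416.9 W/m².

Q̄ ≈ 417 W/m²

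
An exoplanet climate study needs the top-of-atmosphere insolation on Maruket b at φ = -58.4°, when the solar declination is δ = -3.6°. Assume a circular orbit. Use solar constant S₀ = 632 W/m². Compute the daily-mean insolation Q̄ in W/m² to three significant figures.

cos H₀ = −tan(-58.4°) tan(-3.600°) = -0.1023, H₀ = 1.6732 rad.
Bracket: H₀ sin φ sin δ + cos φ cos δ sin H₀ = 1.6732×-0.85173×-0.06279 + 0.52399×0.99803×0.99476 = 0.089483 + 0.520217 = 0.609700.
Q̄ = (S₀/π) × [bracket] = (632/π) × 0.609700 = 122.7 W/m².

Q̄ ≈ 123 W/m²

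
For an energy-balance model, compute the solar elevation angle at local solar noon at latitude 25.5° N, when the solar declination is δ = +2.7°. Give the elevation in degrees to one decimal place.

67.2°

At local noon the hour angle is zero, so the zenith angle equals |φ − δ| = |+25.5° − (+2.700°)| = 22.800°.
Elevation = 90° − 22.800° = 67.2°.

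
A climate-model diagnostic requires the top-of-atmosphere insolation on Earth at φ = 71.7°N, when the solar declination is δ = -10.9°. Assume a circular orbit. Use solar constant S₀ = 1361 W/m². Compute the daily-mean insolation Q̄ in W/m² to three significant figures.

Q̄ ≈ 34.8 W/m²

cos H₀ = −tan(+71.7°) tan(-10.900°) = 0.5823, H₀ = 0.9493 rad.
Bracket: H₀ sin φ sin δ + cos φ cos δ sin H₀ = 0.9493×0.94943×-0.18910 + 0.31399×0.98196×0.81299 = -0.170435 + 0.250666 = 0.080231.
Q̄ = (S₀/π) × [bracket] = (1361/π) × 0.080231 = 34.76 W/m².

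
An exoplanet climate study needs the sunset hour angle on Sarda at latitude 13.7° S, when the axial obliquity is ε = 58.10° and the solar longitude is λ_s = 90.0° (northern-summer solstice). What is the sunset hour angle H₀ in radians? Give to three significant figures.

H₀ = 1.17 rad

Solar declination: sin δ = sin ε · sin λ_s = sin 58.10° × sin 90.0° = 0.84897, so δ = +58.100°.
cos H₀ = −tan φ · tan δ = −tan(-13.7°) × tan(+58.100°) = 0.3916, so H₀ = 1.1684 rad = 66.94°.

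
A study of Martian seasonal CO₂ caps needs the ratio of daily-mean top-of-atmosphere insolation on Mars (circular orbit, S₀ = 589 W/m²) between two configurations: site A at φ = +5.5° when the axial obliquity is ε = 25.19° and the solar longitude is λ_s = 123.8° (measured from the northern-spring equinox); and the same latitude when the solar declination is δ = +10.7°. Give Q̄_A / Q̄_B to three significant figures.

Q̄_A / Q̄_B ≈ 0.979

— Configuration A (φ=+5.5°):
Solar declination: sin δ = sin ε · sin λ_s = sin 25.19° × sin 123.8° = 0.35368, so δ = +20.713°.
cos H₀ = −tan(+5.5°) tan(+20.713°) = -0.0364, H₀ = 1.6072 rad.
Bracket: H₀ sin φ sin δ + cos φ cos δ sin H₀ = 1.6072×0.09585×0.35368 + 0.99540×0.93536×0.99934 = 0.054484 + 0.930443 = 0.984927.
Q̄ = (S₀/π) × [bracket] = (589/π) × 0.984927 = 184.66 W/m².
— Configuration B (φ=+5.5°):
cos H₀ = −tan(+5.5°) tan(+10.700°) = -0.0182, H₀ = 1.5890 rad.
Bracket: H₀ sin φ sin δ + cos φ cos δ sin H₀ = 1.5890×0.09585×0.18567 + 0.99540×0.98261×0.99983 = 0.028279 + 0.977924 = 1.006203.
Q̄ = (S₀/π) × [bracket] = (589/π) × 1.006203 = 188.65 W/m².
Ratio Q̄_A / Q̄_B = 184.66 / 188.65 = 0.9788.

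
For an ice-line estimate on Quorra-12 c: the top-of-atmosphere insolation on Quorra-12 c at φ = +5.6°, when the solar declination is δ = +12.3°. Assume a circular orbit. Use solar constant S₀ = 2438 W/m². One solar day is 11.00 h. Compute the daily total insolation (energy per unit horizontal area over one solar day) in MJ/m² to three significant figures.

cos H₀ = −tan(+5.6°) tan(+12.300°) = -0.0214, H₀ = 1.5922 rad.
Bracket: H₀ sin φ sin δ + cos φ cos δ sin H₀ = 1.5922×0.09758×0.21303 + 0.99523×0.97705×0.99977 = 0.033098 + 0.972166 = 1.005264.
Q̄ = (S₀/π) × [bracket] = (2438/π) × 1.005264 = 780.12 W/m².
Daily total = Q̄ × 11.00 h × 3600 s/h = 780.12 × 11.00 × 3600 / 10⁶ = 30.89 MJ/m².

30.9 MJ/m²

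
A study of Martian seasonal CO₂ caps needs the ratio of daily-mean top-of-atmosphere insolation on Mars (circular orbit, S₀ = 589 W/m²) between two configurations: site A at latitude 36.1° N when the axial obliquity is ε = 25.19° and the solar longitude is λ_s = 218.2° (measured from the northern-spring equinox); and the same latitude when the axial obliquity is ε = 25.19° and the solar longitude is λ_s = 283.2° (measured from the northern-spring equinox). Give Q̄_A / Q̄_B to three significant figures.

Q̄_A / Q̄_B ≈ 1.40

— Configuration A (φ=+36.1°):
Solar declination: sin δ = sin ε · sin λ_s = sin 25.19° × sin 218.2° = -0.26321, so δ = -15.260°.
cos H₀ = −tan(+36.1°) tan(-15.260°) = 0.1989, H₀ = 1.3705 rad.
Bracket: H₀ sin φ sin δ + cos φ cos δ sin H₀ = 1.3705×0.58920×-0.26321 + 0.80799×0.96474×0.98001 = -0.212542 + 0.763918 = 0.551376.
Q̄ = (S₀/π) × [bracket] = (589/π) × 0.551376 = 103.37 W/m².
— Configuration B (φ=+36.1°):
Solar declination: sin δ = sin ε · sin λ_s = sin 25.19° × sin 283.2° = -0.41438, so δ = -24.480°.
cos H₀ = −tan(+36.1°) tan(-24.480°) = 0.3320, H₀ = 1.2324 rad.
Bracket: H₀ sin φ sin δ + cos φ cos δ sin H₀ = 1.2324×0.58920×-0.41438 + 0.80799×0.91011×0.94327 = -0.300894 + 0.693643 = 0.392749.
Q̄ = (S₀/π) × [bracket] = (589/π) × 0.392749 = 73.634 W/m².
Ratio Q̄_A / Q̄_B = 103.37 / 73.634 = 1.404.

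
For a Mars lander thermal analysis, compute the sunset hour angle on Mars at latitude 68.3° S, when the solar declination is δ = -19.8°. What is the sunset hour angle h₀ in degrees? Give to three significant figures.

cos h₀ = −tan ϕ · tan δ = −tan(-68.3°) × tan(-19.800°) = -0.9047, so h₀ = 2.7015 rad = 154.78°.

h₀ = 155°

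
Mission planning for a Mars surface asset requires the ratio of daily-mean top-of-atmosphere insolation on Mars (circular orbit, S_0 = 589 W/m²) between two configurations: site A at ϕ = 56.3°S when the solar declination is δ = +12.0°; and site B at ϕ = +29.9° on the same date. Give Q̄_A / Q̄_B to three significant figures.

Q̄_A / Q̄_B ≈ 0.294

— Configuration A (ϕ=-56.3°):
cos h₀ = −tan(-56.3°) tan(+12.000°) = 0.3187, h₀ = 1.2464 rad.
Bracket: h₀ sin ϕ sin δ + cos ϕ cos δ sin h₀ = 1.2464×-0.83195×0.20791 + 0.55484×0.97815×0.94785 = -0.215591 + 0.514414 = 0.298823.
Q̄ = (S_0/π) × [bracket] = (589/π) × 0.298823 = 56.025 W/m².
— Configuration B (ϕ=+29.9°):
cos h₀ = −tan(+29.9°) tan(+12.000°) = -0.1222, h₀ = 1.6933 rad.
Bracket: h₀ sin ϕ sin δ + cos ϕ cos δ sin h₀ = 1.6933×0.49849×0.20791 + 0.86690×0.97815×0.99250 = 0.175495 + 0.841599 = 1.017094.
Q̄ = (S_0/π) × [bracket] = (589/π) × 1.017094 = 190.69 W/m².
Ratio Q̄_A / Q̄_B = 56.025 / 190.69 = 0.2938.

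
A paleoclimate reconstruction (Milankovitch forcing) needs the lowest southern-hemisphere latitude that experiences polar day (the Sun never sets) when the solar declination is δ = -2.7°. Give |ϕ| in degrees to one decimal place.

|ϕ| = 87.3°

Polar day requires cos h₀ = −tan ϕ tan δ ≤ −1, i.e. tan ϕ tan δ ≥ 1.
The boundary is |tan ϕ| · |tan δ| = 1, so |ϕ| = 90° − |δ| = 90° − 2.7° = 87.3° in the southern hemisphere.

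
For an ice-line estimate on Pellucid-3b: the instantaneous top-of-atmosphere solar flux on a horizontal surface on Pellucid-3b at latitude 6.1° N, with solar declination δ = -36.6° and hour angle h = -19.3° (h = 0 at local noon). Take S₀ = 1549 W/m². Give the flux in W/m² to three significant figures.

1.07e+03 W/m²

cos θ_z = sin φ sin δ + cos φ cos δ cos h = -0.063357 + 0.753410 = 0.690053.
Flux = S₀ · cos θ_z = 1549 × 0.690053 = 1069 W/m².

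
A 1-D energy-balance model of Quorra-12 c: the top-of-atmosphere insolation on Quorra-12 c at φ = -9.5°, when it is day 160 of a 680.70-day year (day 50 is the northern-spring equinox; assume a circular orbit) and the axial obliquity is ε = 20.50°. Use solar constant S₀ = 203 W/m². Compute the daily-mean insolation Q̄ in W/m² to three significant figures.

Q̄ ≈ 55.9 W/m²

Solar longitude: λ_s = 360° × (160 − 50)/680.70 = 58.175°.
sin δ = sin 20.50° × sin 58.175° = 0.29756, so δ = +17.311°.
cos H₀ = −tan(-9.5°) tan(+17.311°) = 0.0522, H₀ = 1.5186 rad.
Bracket: H₀ sin φ sin δ + cos φ cos δ sin H₀ = 1.5186×-0.16505×0.29756 + 0.98629×0.95470×0.99864 = -0.074582 + 0.940330 = 0.865748.
Q̄ = (S₀/π) × [bracket] = (203/π) × 0.865748 = 55.94 W/m².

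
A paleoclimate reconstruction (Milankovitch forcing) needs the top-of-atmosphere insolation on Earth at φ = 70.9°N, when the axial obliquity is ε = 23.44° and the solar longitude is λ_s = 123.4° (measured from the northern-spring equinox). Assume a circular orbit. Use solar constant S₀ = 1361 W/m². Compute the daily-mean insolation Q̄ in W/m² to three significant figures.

Q̄ ≈ 427 W/m²

Solar declination: sin δ = sin ε · sin λ_s = sin 23.44° × sin 123.4° = 0.33209, so δ = +19.396°.
cos H₀ = −tan(+70.9°) tan(+19.396°) = -1.0167 ≤ −1 ⇒ polar day, H₀ = π.
Bracket: H₀ sin φ sin δ + cos φ cos δ sin H₀ = 3.1416×0.94495×0.33209 + 0.32722×0.94325×0.00000 = 0.985861 + 0.000000 = 0.985861.
Q̄ = (S₀/π) × [bracket] = (1361/π) × 0.985861 = 427.1 W/m².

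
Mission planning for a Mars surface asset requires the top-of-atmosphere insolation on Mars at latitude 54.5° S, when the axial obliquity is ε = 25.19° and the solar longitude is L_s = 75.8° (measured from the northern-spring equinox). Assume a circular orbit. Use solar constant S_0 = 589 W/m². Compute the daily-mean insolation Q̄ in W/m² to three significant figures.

Solar declination: sin δ = sin ε · sin L_s = sin 25.19° × sin 75.8° = 0.41262, so δ = +24.369°.
cos h₀ = −tan(-54.5°) tan(+24.369°) = 0.6350, h₀ = 0.8827 rad.
Bracket: h₀ sin ϕ sin δ + cos ϕ cos δ sin h₀ = 0.8827×-0.81412×0.41262 + 0.58070×0.91090×0.77247 = -0.296519 + 0.408605 = 0.112086.
Q̄ = (S_0/π) × [bracket] = (589/π) × 0.112086 = 21.01 W/m².

Q̄ ≈ 21.0 W/m²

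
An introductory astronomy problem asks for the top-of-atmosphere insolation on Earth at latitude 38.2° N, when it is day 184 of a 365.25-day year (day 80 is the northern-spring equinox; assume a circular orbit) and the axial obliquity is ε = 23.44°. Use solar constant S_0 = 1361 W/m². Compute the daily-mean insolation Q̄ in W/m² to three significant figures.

Solar longitude: L_s = 360° × (184 − 80)/365.25 = 102.505°.
sin δ = sin 23.44° × sin 102.505° = 0.38835, so δ = +22.852°.
cos h₀ = −tan(+38.2°) tan(+22.852°) = -0.3316, h₀ = 1.9088 rad.
Bracket: h₀ sin ϕ sin δ + cos ϕ cos δ sin h₀ = 1.9088×0.61841×0.38835 + 0.78586×0.92151×0.94341 = 0.458416 + 0.683197 = 1.141613.
Q̄ = (S_0/π) × [bracket] = (1361/π) × 1.141613 = 494.6 W/m².

Q̄ ≈ 495 W/m²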